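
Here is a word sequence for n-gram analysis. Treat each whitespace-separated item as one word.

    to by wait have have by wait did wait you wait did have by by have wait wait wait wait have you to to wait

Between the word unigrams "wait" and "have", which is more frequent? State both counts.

"wait" (9 vs 5)

"wait": 9 occurrences
"have": 5 occurrences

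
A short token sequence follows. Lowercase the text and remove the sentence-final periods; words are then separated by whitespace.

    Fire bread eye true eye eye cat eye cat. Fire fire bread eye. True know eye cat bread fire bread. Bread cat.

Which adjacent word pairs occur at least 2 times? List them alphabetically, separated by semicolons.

Bigram counts meeting the condition (at least 2 times):
  bread eye: 2
  eye cat: 3
  eye true: 2
  fire bread: 3

bread eye; eye cat; eye true; fire bread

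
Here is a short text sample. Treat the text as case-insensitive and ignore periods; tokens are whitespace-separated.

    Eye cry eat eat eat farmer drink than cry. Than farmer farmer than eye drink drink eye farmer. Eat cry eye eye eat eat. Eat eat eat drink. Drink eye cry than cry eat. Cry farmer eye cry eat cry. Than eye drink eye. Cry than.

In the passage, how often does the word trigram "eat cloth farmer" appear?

Scanning the 44 overlapping trigram windows for "eat cloth farmer":
  (none found)

0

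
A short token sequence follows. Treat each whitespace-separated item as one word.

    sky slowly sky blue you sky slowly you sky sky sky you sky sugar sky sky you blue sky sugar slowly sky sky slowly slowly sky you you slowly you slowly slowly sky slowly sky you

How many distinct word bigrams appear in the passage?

16

36 tokens → 35 bigram windows in total.
Repeated bigrams (each contributes count−1 duplicates):
  slowly sky: 5
  sky sky: 4
  sky slowly: 4
  sky you: 4
  you sky: 3
  sky sugar: 2
  slowly slowly: 2
  slowly you: 2
  … (1 more repeated)
19 duplicate windows → 35 − 19 = 16 distinct.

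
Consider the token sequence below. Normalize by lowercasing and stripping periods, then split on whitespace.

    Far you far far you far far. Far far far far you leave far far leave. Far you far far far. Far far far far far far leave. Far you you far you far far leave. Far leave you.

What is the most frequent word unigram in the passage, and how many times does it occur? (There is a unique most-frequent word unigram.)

Unigram frequencies (highest first):
  far: 26
  you: 8
  leave: 5

"far", 26 times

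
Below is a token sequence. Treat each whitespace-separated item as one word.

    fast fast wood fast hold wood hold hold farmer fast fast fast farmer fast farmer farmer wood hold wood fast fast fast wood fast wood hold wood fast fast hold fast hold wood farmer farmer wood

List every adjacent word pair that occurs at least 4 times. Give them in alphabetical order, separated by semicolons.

fast fast; hold wood; wood fast

Bigram counts meeting the condition (at least 4 times):
  fast fast: 6
  hold wood: 4
  wood fast: 4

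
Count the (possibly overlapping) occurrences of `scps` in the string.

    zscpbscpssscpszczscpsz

Sliding a length-4 window over the 22 characters (19 positions):
  position 6–9: scps
  position 11–14: scps
  position 18–21: scps

3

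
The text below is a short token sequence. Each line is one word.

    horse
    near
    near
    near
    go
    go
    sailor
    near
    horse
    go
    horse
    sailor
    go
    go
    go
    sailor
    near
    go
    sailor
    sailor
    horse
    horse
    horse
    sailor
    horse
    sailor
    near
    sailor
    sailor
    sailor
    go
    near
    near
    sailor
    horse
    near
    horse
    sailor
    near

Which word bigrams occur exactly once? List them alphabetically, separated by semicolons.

Bigram counts meeting the condition (exactly once):
  go horse: 1
  go near: 1
  horse go: 1

go horse; go near; horse go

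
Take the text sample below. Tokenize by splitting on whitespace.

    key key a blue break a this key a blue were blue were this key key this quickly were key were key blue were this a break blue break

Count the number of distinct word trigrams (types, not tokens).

25

29 tokens → 27 trigram windows in total.
Repeated trigrams (each contributes count−1 duplicates):
  blue were this: 2
  key a blue: 2
2 duplicate windows → 27 − 2 = 25 distinct.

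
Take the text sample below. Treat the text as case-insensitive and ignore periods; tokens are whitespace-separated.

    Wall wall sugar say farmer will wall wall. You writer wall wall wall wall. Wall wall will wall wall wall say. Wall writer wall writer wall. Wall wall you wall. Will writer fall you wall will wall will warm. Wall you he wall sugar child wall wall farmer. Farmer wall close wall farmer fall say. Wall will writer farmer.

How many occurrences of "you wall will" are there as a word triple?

2

Scanning the 57 overlapping trigram windows for "you wall will":
  position 29–31: you wall will
  position 34–36: you wall will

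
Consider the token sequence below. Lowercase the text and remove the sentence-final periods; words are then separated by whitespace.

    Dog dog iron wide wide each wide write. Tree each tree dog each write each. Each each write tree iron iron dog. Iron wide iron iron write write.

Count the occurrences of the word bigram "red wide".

Scanning the 27 overlapping bigram windows for "red wide":
  (none found)

0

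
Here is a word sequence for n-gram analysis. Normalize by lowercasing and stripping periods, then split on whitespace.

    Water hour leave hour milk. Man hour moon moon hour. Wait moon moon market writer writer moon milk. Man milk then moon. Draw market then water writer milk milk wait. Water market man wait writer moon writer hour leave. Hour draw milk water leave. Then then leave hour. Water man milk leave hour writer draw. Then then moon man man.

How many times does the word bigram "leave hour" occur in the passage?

Scanning the 59 overlapping bigram windows for "leave hour":
  position 3–4: leave hour
  position 39–40: leave hour
  position 47–48: leave hour
  position 52–53: leave hour

4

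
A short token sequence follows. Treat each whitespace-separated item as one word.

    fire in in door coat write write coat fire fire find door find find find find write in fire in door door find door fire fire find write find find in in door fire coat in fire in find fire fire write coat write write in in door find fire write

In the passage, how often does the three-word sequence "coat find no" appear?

Scanning the 49 overlapping trigram windows for "coat find no":
  (none found)

0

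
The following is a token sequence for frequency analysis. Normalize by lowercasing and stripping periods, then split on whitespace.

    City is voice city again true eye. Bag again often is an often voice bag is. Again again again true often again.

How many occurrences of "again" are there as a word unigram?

6

Scanning the 22 tokens for "again":
  position 5: again
  position 9: again
  position 17: again
  position 18: again
  position 19: again
  position 22: again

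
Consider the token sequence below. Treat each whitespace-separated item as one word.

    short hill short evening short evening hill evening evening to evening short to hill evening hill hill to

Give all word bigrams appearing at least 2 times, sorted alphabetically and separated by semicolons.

evening hill; evening short; hill evening; short evening

Bigram counts meeting the condition (at least 2 times):
  evening hill: 2
  evening short: 2
  hill evening: 2
  short evening: 2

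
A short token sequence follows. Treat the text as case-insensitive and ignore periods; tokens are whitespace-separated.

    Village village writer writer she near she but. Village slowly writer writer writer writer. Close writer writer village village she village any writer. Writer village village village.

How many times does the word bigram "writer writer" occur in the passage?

6

Scanning the 26 overlapping bigram windows for "writer writer":
  position 3–4: writer writer
  position 11–12: writer writer
  position 12–13: writer writer
  position 13–14: writer writer
  position 16–17: writer writer
  position 23–24: writer writer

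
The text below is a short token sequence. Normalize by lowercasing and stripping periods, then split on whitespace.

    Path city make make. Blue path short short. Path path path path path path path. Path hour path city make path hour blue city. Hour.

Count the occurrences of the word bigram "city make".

Scanning the 24 overlapping bigram windows for "city make":
  position 2–3: city make
  position 19–20: city make

2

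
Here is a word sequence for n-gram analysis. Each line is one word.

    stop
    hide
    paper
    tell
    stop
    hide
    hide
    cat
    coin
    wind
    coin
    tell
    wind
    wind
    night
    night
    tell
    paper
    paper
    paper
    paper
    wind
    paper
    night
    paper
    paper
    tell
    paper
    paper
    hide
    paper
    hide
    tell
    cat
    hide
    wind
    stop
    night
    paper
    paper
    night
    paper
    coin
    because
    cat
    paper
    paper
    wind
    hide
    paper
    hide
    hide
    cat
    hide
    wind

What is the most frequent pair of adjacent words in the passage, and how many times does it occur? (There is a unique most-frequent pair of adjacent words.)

Bigram frequencies (highest first):
  paper paper: 7
  hide paper: 3
  night paper: 3
  paper hide: 3
  stop hide: 2
  paper tell: 2
  … (27 more, each ≤ 2)

"paper paper", 7 times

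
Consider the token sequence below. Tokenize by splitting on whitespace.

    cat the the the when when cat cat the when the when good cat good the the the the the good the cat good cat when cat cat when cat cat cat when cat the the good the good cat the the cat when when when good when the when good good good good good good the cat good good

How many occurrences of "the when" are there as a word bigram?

4

Scanning the 59 overlapping bigram windows for "the when":
  position 4–5: the when
  position 9–10: the when
  position 11–12: the when
  position 49–50: the when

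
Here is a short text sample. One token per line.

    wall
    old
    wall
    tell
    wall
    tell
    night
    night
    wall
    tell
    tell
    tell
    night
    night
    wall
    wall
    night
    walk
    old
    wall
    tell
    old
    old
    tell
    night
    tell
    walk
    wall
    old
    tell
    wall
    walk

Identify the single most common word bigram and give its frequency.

Bigram frequencies (highest first):
  wall tell: 4
  tell night: 3
  wall old: 2
  old wall: 2
  tell wall: 2
  night night: 2
  … (13 more, each ≤ 2)

"wall tell", 4 times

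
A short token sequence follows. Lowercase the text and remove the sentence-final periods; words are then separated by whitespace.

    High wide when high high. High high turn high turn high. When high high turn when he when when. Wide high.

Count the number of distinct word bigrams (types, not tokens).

13

21 tokens → 20 bigram windows in total.
Repeated bigrams (each contributes count−1 duplicates):
  high high: 4
  high turn: 3
  turn high: 2
  when high: 2
7 duplicate windows → 20 − 7 = 13 distinct.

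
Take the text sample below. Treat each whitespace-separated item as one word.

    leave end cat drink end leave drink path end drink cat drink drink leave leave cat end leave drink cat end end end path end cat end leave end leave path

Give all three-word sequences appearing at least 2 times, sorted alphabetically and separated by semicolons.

cat end leave; end leave drink

Trigram counts meeting the condition (at least 2 times):
  cat end leave: 2
  end leave drink: 2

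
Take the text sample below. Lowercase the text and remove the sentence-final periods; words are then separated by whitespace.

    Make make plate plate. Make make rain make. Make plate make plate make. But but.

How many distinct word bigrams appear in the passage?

15 tokens → 14 bigram windows in total.
Repeated bigrams (each contributes count−1 duplicates):
  make make: 3
  make plate: 3
  plate make: 3
6 duplicate windows → 14 − 6 = 8 distinct.

8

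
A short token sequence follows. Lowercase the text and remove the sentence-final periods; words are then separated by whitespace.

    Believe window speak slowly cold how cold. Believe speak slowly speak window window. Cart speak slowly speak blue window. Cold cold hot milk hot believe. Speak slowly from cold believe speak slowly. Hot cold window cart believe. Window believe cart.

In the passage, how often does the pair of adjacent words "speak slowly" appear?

5

Scanning the 39 overlapping bigram windows for "speak slowly":
  position 3–4: speak slowly
  position 9–10: speak slowly
  position 15–16: speak slowly
  position 26–27: speak slowly
  position 31–32: speak slowly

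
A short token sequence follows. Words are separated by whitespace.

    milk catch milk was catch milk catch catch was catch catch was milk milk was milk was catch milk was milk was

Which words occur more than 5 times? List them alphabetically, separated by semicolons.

catch; milk; was

Unigram counts meeting the condition (more than 5 times):
  catch: 7
  milk: 8
  was: 7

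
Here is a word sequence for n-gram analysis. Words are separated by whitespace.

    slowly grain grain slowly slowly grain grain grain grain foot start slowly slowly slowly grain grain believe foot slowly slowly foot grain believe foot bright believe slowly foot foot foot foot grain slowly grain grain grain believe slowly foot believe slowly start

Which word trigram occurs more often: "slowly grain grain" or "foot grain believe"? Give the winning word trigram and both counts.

"slowly grain grain": 4 occurrences
"foot grain believe": 1 occurrence

"slowly grain grain" (4 vs 1)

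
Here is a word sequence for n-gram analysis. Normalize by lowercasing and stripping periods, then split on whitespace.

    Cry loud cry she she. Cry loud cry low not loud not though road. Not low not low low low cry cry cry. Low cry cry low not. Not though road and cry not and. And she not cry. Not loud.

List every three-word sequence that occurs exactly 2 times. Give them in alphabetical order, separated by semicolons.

Trigram counts meeting the condition (exactly 2 times):
  cry cry low: 2
  cry loud cry: 2
  cry low not: 2
  low cry cry: 2
  not though road: 2

cry cry low; cry loud cry; cry low not; low cry cry; not though road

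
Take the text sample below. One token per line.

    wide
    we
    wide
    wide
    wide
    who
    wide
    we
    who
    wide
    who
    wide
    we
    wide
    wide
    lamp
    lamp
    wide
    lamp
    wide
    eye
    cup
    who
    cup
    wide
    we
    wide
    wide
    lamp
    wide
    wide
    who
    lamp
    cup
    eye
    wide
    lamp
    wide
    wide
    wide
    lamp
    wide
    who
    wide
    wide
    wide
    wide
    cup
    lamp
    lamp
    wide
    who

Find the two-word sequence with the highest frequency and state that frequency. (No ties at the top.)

Bigram frequencies (highest first):
  wide wide: 10
  lamp wide: 6
  wide who: 5
  wide lamp: 5
  wide we: 4
  who wide: 4
  … (14 more, each ≤ 3)

"wide wide", 10 times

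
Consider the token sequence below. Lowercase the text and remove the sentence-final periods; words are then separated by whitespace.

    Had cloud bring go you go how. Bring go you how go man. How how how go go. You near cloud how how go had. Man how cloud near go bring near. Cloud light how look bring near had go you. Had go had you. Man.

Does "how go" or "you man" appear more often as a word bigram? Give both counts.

"how go" (3 vs 1)

"how go": 3 occurrences
"you man": 1 occurrence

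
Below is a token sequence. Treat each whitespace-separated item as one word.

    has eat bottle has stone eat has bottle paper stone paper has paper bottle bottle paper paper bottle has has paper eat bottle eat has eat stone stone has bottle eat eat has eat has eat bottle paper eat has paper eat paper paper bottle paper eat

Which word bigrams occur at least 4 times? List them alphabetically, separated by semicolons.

Bigram counts meeting the condition (at least 4 times):
  bottle paper: 4
  eat has: 5
  has eat: 4
  paper eat: 4

bottle paper; eat has; has eat; paper eat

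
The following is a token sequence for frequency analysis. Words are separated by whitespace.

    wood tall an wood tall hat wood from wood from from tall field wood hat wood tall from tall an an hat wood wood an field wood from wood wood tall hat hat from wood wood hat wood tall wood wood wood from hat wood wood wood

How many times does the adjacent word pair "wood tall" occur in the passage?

Scanning the 46 overlapping bigram windows for "wood tall":
  position 1–2: wood tall
  position 4–5: wood tall
  position 16–17: wood tall
  position 30–31: wood tall
  position 38–39: wood tall

5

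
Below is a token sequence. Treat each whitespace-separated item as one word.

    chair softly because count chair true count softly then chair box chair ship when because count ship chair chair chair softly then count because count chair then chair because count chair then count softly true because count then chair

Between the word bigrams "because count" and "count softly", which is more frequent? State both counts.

"because count" (5 vs 2)

"because count": 5 occurrences
"count softly": 2 occurrences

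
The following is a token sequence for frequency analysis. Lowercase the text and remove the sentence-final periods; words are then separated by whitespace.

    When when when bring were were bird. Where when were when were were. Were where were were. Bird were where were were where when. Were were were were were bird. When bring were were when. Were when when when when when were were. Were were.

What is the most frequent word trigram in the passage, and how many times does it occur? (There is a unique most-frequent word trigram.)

Trigram frequencies (highest first):
  were were were: 6
  when when when: 4
  were were bird: 3
  when were were: 3
  when bring were: 2
  bring were were: 2
  … (17 more, each ≤ 2)

"were were were", 6 times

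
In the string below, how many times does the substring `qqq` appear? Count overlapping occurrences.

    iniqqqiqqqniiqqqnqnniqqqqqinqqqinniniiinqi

Sliding a length-3 window over the 42 characters (40 positions):
  position 4–6: qqq
  position 8–10: qqq
  position 14–16: qqq
  position 22–24: qqq
  position 23–25: qqq
  position 24–26: qqq
  position 29–31: qqq

7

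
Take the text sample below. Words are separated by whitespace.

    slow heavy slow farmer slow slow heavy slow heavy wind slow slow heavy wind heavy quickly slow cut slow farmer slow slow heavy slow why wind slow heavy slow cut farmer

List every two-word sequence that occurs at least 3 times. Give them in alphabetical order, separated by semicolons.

Bigram counts meeting the condition (at least 3 times):
  heavy slow: 4
  slow heavy: 6
  slow slow: 3

heavy slow; slow heavy; slow slow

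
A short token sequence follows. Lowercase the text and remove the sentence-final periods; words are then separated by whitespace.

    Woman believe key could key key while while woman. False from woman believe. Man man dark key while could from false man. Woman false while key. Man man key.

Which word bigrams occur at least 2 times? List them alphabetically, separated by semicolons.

key while; man man; woman believe; woman false

Bigram counts meeting the condition (at least 2 times):
  key while: 2
  man man: 2
  woman believe: 2
  woman false: 2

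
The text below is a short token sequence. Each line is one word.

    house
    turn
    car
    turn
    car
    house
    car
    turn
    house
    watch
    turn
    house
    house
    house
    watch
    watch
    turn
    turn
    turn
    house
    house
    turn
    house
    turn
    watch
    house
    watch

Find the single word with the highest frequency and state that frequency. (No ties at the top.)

"house", 10 times

Unigram frequencies (highest first):
  house: 10
  turn: 9
  watch: 5
  car: 3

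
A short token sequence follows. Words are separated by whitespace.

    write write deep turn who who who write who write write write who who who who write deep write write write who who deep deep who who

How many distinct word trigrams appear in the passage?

19

27 tokens → 25 trigram windows in total.
Repeated trigrams (each contributes count−1 duplicates):
  who who who: 3
  who who write: 2
  write who who: 2
  write write who: 2
  write write write: 2
6 duplicate windows → 25 − 6 = 19 distinct.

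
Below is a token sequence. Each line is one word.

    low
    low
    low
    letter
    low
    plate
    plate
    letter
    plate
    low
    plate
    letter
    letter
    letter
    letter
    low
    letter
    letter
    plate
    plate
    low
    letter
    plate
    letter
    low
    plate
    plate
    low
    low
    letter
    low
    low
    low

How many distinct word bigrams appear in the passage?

33 tokens → 32 bigram windows in total.
Repeated bigrams (each contributes count−1 duplicates):
  low low: 5
  letter letter: 4
  letter low: 4
  low letter: 4
  letter plate: 3
  low plate: 3
  plate letter: 3
  plate low: 3
  … (1 more repeated)
23 duplicate windows → 32 − 23 = 9 distinct.

9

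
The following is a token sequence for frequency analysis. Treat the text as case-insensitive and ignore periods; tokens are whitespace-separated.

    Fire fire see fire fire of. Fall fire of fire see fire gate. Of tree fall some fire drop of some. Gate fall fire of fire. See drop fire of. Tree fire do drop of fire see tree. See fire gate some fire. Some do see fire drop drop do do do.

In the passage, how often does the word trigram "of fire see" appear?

3

Scanning the 50 overlapping trigram windows for "of fire see":
  position 9–11: of fire see
  position 25–27: of fire see
  position 35–37: of fire see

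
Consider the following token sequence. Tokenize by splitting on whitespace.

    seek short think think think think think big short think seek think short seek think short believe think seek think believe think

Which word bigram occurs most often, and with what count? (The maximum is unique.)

Bigram frequencies (highest first):
  think think: 4
  seek think: 3
  short think: 2
  think seek: 2
  think short: 2
  believe think: 2
  … (6 more, each ≤ 1)

"think think", 4 times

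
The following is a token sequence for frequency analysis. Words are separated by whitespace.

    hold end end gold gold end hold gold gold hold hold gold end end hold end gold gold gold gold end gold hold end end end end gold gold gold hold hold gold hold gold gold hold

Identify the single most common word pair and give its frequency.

"gold gold", 8 times

Bigram frequencies (highest first):
  gold gold: 8
  end end: 5
  gold hold: 5
  end gold: 4
  hold gold: 4
  hold end: 3
  … (3 more, each ≤ 3)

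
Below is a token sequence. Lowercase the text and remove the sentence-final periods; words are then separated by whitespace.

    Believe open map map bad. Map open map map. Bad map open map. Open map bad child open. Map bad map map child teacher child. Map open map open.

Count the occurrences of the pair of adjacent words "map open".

5

Scanning the 28 overlapping bigram windows for "map open":
  position 6–7: map open
  position 11–12: map open
  position 13–14: map open
  position 26–27: map open
  position 28–29: map open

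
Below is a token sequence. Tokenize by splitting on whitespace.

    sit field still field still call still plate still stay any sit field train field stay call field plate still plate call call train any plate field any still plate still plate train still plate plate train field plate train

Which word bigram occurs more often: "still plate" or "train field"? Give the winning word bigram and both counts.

"still plate" (5 vs 2)

"still plate": 5 occurrences
"train field": 2 occurrences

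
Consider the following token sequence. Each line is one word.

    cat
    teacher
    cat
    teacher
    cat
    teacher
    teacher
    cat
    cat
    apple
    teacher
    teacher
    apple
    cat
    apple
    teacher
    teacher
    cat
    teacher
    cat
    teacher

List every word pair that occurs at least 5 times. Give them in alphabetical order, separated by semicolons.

Bigram counts meeting the condition (at least 5 times):
  cat teacher: 5
  teacher cat: 5

cat teacher; teacher cat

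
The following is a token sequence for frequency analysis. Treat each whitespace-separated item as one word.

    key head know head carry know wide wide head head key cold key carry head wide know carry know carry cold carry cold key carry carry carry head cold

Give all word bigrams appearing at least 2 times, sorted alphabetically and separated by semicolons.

Bigram counts meeting the condition (at least 2 times):
  carry carry: 2
  carry cold: 2
  carry head: 2
  carry know: 2
  cold key: 2
  key carry: 2
  know carry: 2

carry carry; carry cold; carry head; carry know; cold key; key carry; know carry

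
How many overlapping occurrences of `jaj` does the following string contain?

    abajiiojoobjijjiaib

0

Sliding a length-3 window over the 19 characters (17 positions):
  (no match at any position)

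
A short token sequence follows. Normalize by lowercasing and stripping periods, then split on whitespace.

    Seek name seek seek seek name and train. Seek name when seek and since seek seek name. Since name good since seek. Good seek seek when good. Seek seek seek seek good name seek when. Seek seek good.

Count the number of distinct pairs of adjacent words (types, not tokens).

20

38 tokens → 37 bigram windows in total.
Repeated bigrams (each contributes count−1 duplicates):
  seek seek: 8
  seek name: 4
  seek good: 3
  good seek: 2
  name seek: 2
  seek when: 2
  since seek: 2
  when seek: 2
17 duplicate windows → 37 − 17 = 20 distinct.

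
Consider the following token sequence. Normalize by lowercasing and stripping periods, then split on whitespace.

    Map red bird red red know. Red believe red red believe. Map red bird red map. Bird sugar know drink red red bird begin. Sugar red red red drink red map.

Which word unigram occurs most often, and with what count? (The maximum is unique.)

Unigram frequencies (highest first):
  red: 14
  map: 4
  bird: 4
  know: 2
  believe: 2
  sugar: 2
  … (2 more, each ≤ 2)

"red", 14 times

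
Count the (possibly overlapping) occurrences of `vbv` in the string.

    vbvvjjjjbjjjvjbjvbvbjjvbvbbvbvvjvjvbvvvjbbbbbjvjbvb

Sliding a length-3 window over the 51 characters (49 positions):
  position 1–3: vbv
  position 17–19: vbv
  position 23–25: vbv
  position 28–30: vbv
  position 35–37: vbv

5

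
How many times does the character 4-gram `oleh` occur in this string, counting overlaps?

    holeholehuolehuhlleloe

Sliding a length-4 window over the 22 characters (19 positions):
  position 2–5: oleh
  position 6–9: oleh
  position 11–14: oleh

3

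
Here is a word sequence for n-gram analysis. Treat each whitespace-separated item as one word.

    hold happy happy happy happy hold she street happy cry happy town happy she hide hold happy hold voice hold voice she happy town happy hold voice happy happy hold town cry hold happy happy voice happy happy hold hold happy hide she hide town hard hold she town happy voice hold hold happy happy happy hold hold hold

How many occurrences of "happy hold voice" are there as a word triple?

Scanning the 57 overlapping trigram windows for "happy hold voice":
  position 17–19: happy hold voice
  position 25–27: happy hold voice

2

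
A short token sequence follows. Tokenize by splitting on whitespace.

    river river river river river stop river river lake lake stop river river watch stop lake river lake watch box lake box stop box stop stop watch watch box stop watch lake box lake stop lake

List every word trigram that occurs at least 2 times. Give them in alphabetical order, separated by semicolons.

river river river; stop river river

Trigram counts meeting the condition (at least 2 times):
  river river river: 3
  stop river river: 2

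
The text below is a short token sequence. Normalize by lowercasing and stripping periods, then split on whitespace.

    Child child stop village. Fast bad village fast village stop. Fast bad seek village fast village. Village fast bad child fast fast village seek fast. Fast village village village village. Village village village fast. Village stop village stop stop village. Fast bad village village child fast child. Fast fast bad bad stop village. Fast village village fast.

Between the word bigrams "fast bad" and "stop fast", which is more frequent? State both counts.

"fast bad": 5 occurrences
"stop fast": 1 occurrence

"fast bad" (5 vs 1)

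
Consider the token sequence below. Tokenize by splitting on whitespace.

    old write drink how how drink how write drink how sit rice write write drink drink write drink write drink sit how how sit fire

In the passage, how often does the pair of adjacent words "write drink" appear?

Scanning the 24 overlapping bigram windows for "write drink":
  position 2–3: write drink
  position 8–9: write drink
  position 14–15: write drink
  position 17–18: write drink
  position 19–20: write drink

5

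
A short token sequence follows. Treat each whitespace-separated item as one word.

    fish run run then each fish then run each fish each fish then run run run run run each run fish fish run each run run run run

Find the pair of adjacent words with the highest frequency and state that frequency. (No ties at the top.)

"run run", 8 times

Bigram frequencies (highest first):
  run run: 8
  each fish: 3
  run each: 3
  fish run: 2
  fish then: 2
  then run: 2
  … (6 more, each ≤ 2)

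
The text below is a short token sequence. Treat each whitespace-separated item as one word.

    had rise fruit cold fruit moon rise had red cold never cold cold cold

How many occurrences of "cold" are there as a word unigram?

5

Scanning the 14 tokens for "cold":
  position 4: cold
  position 10: cold
  position 12: cold
  position 13: cold
  position 14: cold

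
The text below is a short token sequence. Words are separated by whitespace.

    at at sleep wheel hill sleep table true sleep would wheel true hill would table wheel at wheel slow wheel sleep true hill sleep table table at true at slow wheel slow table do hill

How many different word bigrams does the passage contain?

35 tokens → 34 bigram windows in total.
Repeated bigrams (each contributes count−1 duplicates):
  hill sleep: 2
  sleep table: 2
  slow wheel: 2
  true hill: 2
  wheel slow: 2
5 duplicate windows → 34 − 5 = 29 distinct.

29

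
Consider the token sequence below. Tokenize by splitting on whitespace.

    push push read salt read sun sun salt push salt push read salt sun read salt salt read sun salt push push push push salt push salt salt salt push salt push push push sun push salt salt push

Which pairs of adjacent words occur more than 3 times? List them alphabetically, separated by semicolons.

push push; push salt; salt push; salt salt

Bigram counts meeting the condition (more than 3 times):
  push push: 6
  push salt: 5
  salt push: 7
  salt salt: 4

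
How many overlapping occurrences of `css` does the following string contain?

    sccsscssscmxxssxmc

Sliding a length-3 window over the 18 characters (16 positions):
  position 3–5: css
  position 6–8: css

2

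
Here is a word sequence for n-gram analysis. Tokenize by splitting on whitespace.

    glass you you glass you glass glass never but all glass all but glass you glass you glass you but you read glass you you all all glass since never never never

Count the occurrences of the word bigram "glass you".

Scanning the 31 overlapping bigram windows for "glass you":
  position 1–2: glass you
  position 4–5: glass you
  position 14–15: glass you
  position 16–17: glass you
  position 18–19: glass you
  position 23–24: glass you

6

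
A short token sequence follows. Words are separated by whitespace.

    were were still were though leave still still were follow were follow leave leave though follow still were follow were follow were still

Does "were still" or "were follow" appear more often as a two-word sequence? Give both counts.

"were follow" (4 vs 2)

"were still": 2 occurrences
"were follow": 4 occurrences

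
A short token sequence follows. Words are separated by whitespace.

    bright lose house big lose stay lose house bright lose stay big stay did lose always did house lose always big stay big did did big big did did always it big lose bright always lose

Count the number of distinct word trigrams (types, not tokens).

36 tokens → 34 trigram windows in total.
Repeated trigrams (each contributes count−1 duplicates):
  big did did: 2
1 duplicate windows → 34 − 1 = 33 distinct.

33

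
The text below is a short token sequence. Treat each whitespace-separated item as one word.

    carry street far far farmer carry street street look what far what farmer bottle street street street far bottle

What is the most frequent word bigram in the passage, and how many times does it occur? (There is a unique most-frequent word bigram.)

Bigram frequencies (highest first):
  street street: 3
  carry street: 2
  street far: 2
  far far: 1
  far farmer: 1
  farmer carry: 1
  … (8 more, each ≤ 1)

"street street", 3 times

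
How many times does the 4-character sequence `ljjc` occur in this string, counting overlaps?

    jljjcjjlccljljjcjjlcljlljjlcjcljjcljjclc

Sliding a length-4 window over the 40 characters (37 positions):
  position 2–5: ljjc
  position 13–16: ljjc
  position 31–34: ljjc
  position 35–38: ljjc

4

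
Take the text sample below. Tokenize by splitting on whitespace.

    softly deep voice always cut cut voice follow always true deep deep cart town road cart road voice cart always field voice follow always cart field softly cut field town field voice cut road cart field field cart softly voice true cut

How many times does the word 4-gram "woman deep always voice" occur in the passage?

0

Scanning the 39 overlapping 4-gram windows for "woman deep always voice":
  (none found)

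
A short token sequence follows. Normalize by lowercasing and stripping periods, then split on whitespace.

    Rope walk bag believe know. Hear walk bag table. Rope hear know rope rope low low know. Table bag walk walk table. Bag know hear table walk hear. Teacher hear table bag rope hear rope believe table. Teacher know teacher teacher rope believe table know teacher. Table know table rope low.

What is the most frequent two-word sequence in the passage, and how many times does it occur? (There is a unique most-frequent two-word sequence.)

Bigram frequencies (highest first):
  table bag: 3
  walk bag: 2
  know hear: 2
  table rope: 2
  rope hear: 2
  rope low: 2
  … (31 more, each ≤ 2)

"table bag", 3 times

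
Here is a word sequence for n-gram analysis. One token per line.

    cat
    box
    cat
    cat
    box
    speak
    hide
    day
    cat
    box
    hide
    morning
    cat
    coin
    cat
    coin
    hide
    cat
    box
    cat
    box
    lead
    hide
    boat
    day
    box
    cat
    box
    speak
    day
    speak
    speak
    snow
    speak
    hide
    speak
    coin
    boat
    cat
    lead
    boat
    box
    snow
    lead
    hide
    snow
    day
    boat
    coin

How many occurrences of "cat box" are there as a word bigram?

Scanning the 48 overlapping bigram windows for "cat box":
  position 1–2: cat box
  position 4–5: cat box
  position 9–10: cat box
  position 18–19: cat box
  position 20–21: cat box
  position 27–28: cat box

6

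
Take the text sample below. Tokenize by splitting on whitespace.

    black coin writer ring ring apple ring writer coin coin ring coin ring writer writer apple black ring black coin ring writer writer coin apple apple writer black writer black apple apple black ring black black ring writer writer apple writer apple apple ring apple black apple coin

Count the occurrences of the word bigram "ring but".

Scanning the 47 overlapping bigram windows for "ring but":
  (none found)

0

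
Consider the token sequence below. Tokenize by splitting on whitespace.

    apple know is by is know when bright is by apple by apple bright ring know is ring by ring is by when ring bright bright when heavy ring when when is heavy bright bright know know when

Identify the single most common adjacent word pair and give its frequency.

Bigram frequencies (highest first):
  is by: 3
  know is: 2
  know when: 2
  by apple: 2
  bright bright: 2
  apple know: 1
  … (25 more, each ≤ 1)

"is by", 3 times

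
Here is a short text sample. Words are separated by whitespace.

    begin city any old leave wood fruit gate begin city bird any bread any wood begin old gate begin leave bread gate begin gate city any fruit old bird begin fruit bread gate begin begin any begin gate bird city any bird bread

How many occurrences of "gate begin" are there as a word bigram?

4

Scanning the 42 overlapping bigram windows for "gate begin":
  position 8–9: gate begin
  position 18–19: gate begin
  position 22–23: gate begin
  position 33–34: gate begin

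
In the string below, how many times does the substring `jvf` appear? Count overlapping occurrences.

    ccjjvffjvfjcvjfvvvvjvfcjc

3

Sliding a length-3 window over the 25 characters (23 positions):
  position 4–6: jvf
  position 8–10: jvf
  position 20–22: jvf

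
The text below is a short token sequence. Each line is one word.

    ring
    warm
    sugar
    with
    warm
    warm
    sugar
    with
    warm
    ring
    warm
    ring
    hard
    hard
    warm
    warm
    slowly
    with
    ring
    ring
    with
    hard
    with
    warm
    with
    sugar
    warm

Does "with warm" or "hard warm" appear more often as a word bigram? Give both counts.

"with warm": 3 occurrences
"hard warm": 1 occurrence

"with warm" (3 vs 1)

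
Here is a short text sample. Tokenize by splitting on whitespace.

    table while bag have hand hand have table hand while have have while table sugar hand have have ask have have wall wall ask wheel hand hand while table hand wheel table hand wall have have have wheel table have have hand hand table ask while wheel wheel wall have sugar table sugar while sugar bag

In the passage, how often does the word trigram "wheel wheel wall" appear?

1

Scanning the 54 overlapping trigram windows for "wheel wheel wall":
  position 47–49: wheel wheel wall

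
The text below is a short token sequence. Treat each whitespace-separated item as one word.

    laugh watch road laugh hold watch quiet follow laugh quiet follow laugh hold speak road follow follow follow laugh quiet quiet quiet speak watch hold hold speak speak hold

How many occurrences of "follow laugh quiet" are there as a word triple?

2

Scanning the 27 overlapping trigram windows for "follow laugh quiet":
  position 8–10: follow laugh quiet
  position 18–20: follow laugh quiet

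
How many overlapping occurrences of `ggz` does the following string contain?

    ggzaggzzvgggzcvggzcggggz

5

Sliding a length-3 window over the 24 characters (22 positions):
  position 1–3: ggz
  position 5–7: ggz
  position 11–13: ggz
  position 16–18: ggz
  position 22–24: ggz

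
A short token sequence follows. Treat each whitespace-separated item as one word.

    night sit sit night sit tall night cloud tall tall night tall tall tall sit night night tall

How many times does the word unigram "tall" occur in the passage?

Scanning the 18 tokens for "tall":
  position 6: tall
  position 9: tall
  position 10: tall
  position 12: tall
  position 13: tall
  position 14: tall
  position 18: tall

7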